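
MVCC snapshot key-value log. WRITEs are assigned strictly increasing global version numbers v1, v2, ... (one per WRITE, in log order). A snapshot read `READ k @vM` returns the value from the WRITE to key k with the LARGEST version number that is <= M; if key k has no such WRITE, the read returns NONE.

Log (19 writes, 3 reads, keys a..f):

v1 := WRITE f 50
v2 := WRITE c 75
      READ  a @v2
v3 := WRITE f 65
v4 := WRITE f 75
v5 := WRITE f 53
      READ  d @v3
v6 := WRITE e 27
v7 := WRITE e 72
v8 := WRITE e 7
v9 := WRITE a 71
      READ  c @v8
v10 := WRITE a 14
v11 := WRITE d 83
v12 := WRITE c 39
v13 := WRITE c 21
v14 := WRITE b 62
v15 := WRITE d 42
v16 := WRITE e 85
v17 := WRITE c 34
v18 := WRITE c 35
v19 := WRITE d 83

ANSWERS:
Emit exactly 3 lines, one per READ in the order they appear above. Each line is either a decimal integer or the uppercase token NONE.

v1: WRITE f=50  (f history now [(1, 50)])
v2: WRITE c=75  (c history now [(2, 75)])
READ a @v2: history=[] -> no version <= 2 -> NONE
v3: WRITE f=65  (f history now [(1, 50), (3, 65)])
v4: WRITE f=75  (f history now [(1, 50), (3, 65), (4, 75)])
v5: WRITE f=53  (f history now [(1, 50), (3, 65), (4, 75), (5, 53)])
READ d @v3: history=[] -> no version <= 3 -> NONE
v6: WRITE e=27  (e history now [(6, 27)])
v7: WRITE e=72  (e history now [(6, 27), (7, 72)])
v8: WRITE e=7  (e history now [(6, 27), (7, 72), (8, 7)])
v9: WRITE a=71  (a history now [(9, 71)])
READ c @v8: history=[(2, 75)] -> pick v2 -> 75
v10: WRITE a=14  (a history now [(9, 71), (10, 14)])
v11: WRITE d=83  (d history now [(11, 83)])
v12: WRITE c=39  (c history now [(2, 75), (12, 39)])
v13: WRITE c=21  (c history now [(2, 75), (12, 39), (13, 21)])
v14: WRITE b=62  (b history now [(14, 62)])
v15: WRITE d=42  (d history now [(11, 83), (15, 42)])
v16: WRITE e=85  (e history now [(6, 27), (7, 72), (8, 7), (16, 85)])
v17: WRITE c=34  (c history now [(2, 75), (12, 39), (13, 21), (17, 34)])
v18: WRITE c=35  (c history now [(2, 75), (12, 39), (13, 21), (17, 34), (18, 35)])
v19: WRITE d=83  (d history now [(11, 83), (15, 42), (19, 83)])

Answer: NONE
NONE
75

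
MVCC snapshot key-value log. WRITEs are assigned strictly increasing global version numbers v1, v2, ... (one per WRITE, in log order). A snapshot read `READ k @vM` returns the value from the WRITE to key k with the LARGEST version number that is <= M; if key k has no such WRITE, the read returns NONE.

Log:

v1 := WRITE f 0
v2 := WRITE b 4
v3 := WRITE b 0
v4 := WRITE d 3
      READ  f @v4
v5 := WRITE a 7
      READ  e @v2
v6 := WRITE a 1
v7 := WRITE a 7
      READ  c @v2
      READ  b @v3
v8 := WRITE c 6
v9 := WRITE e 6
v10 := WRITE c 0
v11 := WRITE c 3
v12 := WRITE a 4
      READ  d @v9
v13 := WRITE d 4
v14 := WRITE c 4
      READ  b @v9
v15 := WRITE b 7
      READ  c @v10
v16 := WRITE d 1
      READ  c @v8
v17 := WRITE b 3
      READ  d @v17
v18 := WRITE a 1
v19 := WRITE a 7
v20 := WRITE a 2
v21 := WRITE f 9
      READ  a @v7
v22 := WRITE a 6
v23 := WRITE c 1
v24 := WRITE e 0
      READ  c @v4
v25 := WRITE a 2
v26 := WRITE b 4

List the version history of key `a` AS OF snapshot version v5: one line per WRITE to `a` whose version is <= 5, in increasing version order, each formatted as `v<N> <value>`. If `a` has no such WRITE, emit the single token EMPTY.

Answer: v5 7

Derivation:
Scan writes for key=a with version <= 5:
  v1 WRITE f 0 -> skip
  v2 WRITE b 4 -> skip
  v3 WRITE b 0 -> skip
  v4 WRITE d 3 -> skip
  v5 WRITE a 7 -> keep
  v6 WRITE a 1 -> drop (> snap)
  v7 WRITE a 7 -> drop (> snap)
  v8 WRITE c 6 -> skip
  v9 WRITE e 6 -> skip
  v10 WRITE c 0 -> skip
  v11 WRITE c 3 -> skip
  v12 WRITE a 4 -> drop (> snap)
  v13 WRITE d 4 -> skip
  v14 WRITE c 4 -> skip
  v15 WRITE b 7 -> skip
  v16 WRITE d 1 -> skip
  v17 WRITE b 3 -> skip
  v18 WRITE a 1 -> drop (> snap)
  v19 WRITE a 7 -> drop (> snap)
  v20 WRITE a 2 -> drop (> snap)
  v21 WRITE f 9 -> skip
  v22 WRITE a 6 -> drop (> snap)
  v23 WRITE c 1 -> skip
  v24 WRITE e 0 -> skip
  v25 WRITE a 2 -> drop (> snap)
  v26 WRITE b 4 -> skip
Collected: [(5, 7)]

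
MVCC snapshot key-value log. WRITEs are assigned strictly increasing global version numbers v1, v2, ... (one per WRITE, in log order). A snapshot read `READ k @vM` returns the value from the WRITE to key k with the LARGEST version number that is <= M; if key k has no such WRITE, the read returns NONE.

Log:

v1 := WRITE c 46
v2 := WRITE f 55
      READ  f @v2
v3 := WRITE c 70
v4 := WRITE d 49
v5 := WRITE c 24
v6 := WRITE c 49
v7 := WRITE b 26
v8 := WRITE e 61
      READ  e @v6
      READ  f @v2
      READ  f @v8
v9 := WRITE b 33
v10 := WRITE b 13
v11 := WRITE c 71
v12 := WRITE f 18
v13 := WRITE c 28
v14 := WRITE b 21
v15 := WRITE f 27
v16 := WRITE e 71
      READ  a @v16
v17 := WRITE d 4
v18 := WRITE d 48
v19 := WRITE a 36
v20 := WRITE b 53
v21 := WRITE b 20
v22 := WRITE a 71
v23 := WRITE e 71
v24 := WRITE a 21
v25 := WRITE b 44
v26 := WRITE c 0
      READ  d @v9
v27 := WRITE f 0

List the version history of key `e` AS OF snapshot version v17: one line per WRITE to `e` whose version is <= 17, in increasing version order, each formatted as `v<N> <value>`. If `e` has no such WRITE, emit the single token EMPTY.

Answer: v8 61
v16 71

Derivation:
Scan writes for key=e with version <= 17:
  v1 WRITE c 46 -> skip
  v2 WRITE f 55 -> skip
  v3 WRITE c 70 -> skip
  v4 WRITE d 49 -> skip
  v5 WRITE c 24 -> skip
  v6 WRITE c 49 -> skip
  v7 WRITE b 26 -> skip
  v8 WRITE e 61 -> keep
  v9 WRITE b 33 -> skip
  v10 WRITE b 13 -> skip
  v11 WRITE c 71 -> skip
  v12 WRITE f 18 -> skip
  v13 WRITE c 28 -> skip
  v14 WRITE b 21 -> skip
  v15 WRITE f 27 -> skip
  v16 WRITE e 71 -> keep
  v17 WRITE d 4 -> skip
  v18 WRITE d 48 -> skip
  v19 WRITE a 36 -> skip
  v20 WRITE b 53 -> skip
  v21 WRITE b 20 -> skip
  v22 WRITE a 71 -> skip
  v23 WRITE e 71 -> drop (> snap)
  v24 WRITE a 21 -> skip
  v25 WRITE b 44 -> skip
  v26 WRITE c 0 -> skip
  v27 WRITE f 0 -> skip
Collected: [(8, 61), (16, 71)]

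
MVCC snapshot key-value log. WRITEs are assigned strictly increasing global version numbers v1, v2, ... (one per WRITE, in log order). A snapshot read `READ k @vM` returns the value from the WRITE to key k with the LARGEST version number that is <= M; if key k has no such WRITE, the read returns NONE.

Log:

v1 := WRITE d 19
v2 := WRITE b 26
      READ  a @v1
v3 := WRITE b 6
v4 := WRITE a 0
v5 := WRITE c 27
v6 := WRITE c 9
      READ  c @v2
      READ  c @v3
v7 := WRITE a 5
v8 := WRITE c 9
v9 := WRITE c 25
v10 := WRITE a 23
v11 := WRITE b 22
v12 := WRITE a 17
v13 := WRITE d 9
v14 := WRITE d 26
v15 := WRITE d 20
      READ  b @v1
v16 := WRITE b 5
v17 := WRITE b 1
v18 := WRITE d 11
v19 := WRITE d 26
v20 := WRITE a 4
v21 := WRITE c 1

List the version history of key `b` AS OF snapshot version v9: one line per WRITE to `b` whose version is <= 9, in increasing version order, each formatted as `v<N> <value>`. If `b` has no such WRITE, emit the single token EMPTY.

Answer: v2 26
v3 6

Derivation:
Scan writes for key=b with version <= 9:
  v1 WRITE d 19 -> skip
  v2 WRITE b 26 -> keep
  v3 WRITE b 6 -> keep
  v4 WRITE a 0 -> skip
  v5 WRITE c 27 -> skip
  v6 WRITE c 9 -> skip
  v7 WRITE a 5 -> skip
  v8 WRITE c 9 -> skip
  v9 WRITE c 25 -> skip
  v10 WRITE a 23 -> skip
  v11 WRITE b 22 -> drop (> snap)
  v12 WRITE a 17 -> skip
  v13 WRITE d 9 -> skip
  v14 WRITE d 26 -> skip
  v15 WRITE d 20 -> skip
  v16 WRITE b 5 -> drop (> snap)
  v17 WRITE b 1 -> drop (> snap)
  v18 WRITE d 11 -> skip
  v19 WRITE d 26 -> skip
  v20 WRITE a 4 -> skip
  v21 WRITE c 1 -> skip
Collected: [(2, 26), (3, 6)]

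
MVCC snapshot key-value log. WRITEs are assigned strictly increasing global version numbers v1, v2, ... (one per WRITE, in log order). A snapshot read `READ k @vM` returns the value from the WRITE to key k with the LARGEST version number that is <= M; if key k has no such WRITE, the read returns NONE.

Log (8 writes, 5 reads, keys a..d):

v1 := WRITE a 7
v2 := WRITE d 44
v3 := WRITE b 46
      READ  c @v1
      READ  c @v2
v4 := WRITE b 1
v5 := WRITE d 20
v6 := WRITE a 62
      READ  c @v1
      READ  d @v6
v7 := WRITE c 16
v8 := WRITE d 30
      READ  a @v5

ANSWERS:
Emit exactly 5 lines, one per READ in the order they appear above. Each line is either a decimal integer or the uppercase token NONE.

Answer: NONE
NONE
NONE
20
7

Derivation:
v1: WRITE a=7  (a history now [(1, 7)])
v2: WRITE d=44  (d history now [(2, 44)])
v3: WRITE b=46  (b history now [(3, 46)])
READ c @v1: history=[] -> no version <= 1 -> NONE
READ c @v2: history=[] -> no version <= 2 -> NONE
v4: WRITE b=1  (b history now [(3, 46), (4, 1)])
v5: WRITE d=20  (d history now [(2, 44), (5, 20)])
v6: WRITE a=62  (a history now [(1, 7), (6, 62)])
READ c @v1: history=[] -> no version <= 1 -> NONE
READ d @v6: history=[(2, 44), (5, 20)] -> pick v5 -> 20
v7: WRITE c=16  (c history now [(7, 16)])
v8: WRITE d=30  (d history now [(2, 44), (5, 20), (8, 30)])
READ a @v5: history=[(1, 7), (6, 62)] -> pick v1 -> 7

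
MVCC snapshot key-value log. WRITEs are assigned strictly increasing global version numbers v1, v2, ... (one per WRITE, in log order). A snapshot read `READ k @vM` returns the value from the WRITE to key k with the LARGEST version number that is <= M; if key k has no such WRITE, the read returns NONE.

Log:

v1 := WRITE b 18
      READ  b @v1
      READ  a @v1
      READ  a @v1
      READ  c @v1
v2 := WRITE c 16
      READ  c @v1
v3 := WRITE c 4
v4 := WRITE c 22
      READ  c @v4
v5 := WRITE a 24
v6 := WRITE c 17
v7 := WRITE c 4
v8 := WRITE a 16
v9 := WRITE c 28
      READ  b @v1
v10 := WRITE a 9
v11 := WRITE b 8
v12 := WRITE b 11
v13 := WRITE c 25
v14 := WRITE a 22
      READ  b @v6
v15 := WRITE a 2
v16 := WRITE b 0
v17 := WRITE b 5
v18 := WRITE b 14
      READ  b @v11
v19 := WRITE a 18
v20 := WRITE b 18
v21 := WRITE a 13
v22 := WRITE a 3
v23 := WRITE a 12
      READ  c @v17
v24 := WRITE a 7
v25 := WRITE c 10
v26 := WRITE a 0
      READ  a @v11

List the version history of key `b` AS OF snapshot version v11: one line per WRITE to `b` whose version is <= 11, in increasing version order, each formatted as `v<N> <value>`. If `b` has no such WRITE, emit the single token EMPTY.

Scan writes for key=b with version <= 11:
  v1 WRITE b 18 -> keep
  v2 WRITE c 16 -> skip
  v3 WRITE c 4 -> skip
  v4 WRITE c 22 -> skip
  v5 WRITE a 24 -> skip
  v6 WRITE c 17 -> skip
  v7 WRITE c 4 -> skip
  v8 WRITE a 16 -> skip
  v9 WRITE c 28 -> skip
  v10 WRITE a 9 -> skip
  v11 WRITE b 8 -> keep
  v12 WRITE b 11 -> drop (> snap)
  v13 WRITE c 25 -> skip
  v14 WRITE a 22 -> skip
  v15 WRITE a 2 -> skip
  v16 WRITE b 0 -> drop (> snap)
  v17 WRITE b 5 -> drop (> snap)
  v18 WRITE b 14 -> drop (> snap)
  v19 WRITE a 18 -> skip
  v20 WRITE b 18 -> drop (> snap)
  v21 WRITE a 13 -> skip
  v22 WRITE a 3 -> skip
  v23 WRITE a 12 -> skip
  v24 WRITE a 7 -> skip
  v25 WRITE c 10 -> skip
  v26 WRITE a 0 -> skip
Collected: [(1, 18), (11, 8)]

Answer: v1 18
v11 8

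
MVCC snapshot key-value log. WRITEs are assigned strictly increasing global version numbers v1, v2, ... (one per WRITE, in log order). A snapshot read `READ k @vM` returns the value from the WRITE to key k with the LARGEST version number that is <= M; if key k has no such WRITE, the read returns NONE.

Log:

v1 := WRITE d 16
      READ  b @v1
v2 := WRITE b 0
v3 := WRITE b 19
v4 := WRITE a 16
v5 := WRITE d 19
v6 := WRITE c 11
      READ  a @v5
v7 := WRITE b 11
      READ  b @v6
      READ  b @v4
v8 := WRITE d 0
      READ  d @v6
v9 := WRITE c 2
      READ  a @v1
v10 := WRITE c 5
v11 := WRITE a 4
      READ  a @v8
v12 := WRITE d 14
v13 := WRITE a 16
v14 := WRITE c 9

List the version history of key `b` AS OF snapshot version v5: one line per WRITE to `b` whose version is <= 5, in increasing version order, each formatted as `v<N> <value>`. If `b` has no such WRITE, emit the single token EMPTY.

Answer: v2 0
v3 19

Derivation:
Scan writes for key=b with version <= 5:
  v1 WRITE d 16 -> skip
  v2 WRITE b 0 -> keep
  v3 WRITE b 19 -> keep
  v4 WRITE a 16 -> skip
  v5 WRITE d 19 -> skip
  v6 WRITE c 11 -> skip
  v7 WRITE b 11 -> drop (> snap)
  v8 WRITE d 0 -> skip
  v9 WRITE c 2 -> skip
  v10 WRITE c 5 -> skip
  v11 WRITE a 4 -> skip
  v12 WRITE d 14 -> skip
  v13 WRITE a 16 -> skip
  v14 WRITE c 9 -> skip
Collected: [(2, 0), (3, 19)]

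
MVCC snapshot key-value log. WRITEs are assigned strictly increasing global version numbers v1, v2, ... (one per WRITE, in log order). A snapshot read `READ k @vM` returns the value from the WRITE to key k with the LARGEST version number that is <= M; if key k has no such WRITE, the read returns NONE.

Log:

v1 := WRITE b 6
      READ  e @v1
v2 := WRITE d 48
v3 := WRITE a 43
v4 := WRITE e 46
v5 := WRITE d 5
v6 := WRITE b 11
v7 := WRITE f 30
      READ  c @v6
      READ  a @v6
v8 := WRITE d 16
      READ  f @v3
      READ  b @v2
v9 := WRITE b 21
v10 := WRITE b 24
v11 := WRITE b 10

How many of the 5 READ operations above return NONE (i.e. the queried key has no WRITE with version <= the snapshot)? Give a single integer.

Answer: 3

Derivation:
v1: WRITE b=6  (b history now [(1, 6)])
READ e @v1: history=[] -> no version <= 1 -> NONE
v2: WRITE d=48  (d history now [(2, 48)])
v3: WRITE a=43  (a history now [(3, 43)])
v4: WRITE e=46  (e history now [(4, 46)])
v5: WRITE d=5  (d history now [(2, 48), (5, 5)])
v6: WRITE b=11  (b history now [(1, 6), (6, 11)])
v7: WRITE f=30  (f history now [(7, 30)])
READ c @v6: history=[] -> no version <= 6 -> NONE
READ a @v6: history=[(3, 43)] -> pick v3 -> 43
v8: WRITE d=16  (d history now [(2, 48), (5, 5), (8, 16)])
READ f @v3: history=[(7, 30)] -> no version <= 3 -> NONE
READ b @v2: history=[(1, 6), (6, 11)] -> pick v1 -> 6
v9: WRITE b=21  (b history now [(1, 6), (6, 11), (9, 21)])
v10: WRITE b=24  (b history now [(1, 6), (6, 11), (9, 21), (10, 24)])
v11: WRITE b=10  (b history now [(1, 6), (6, 11), (9, 21), (10, 24), (11, 10)])
Read results in order: ['NONE', 'NONE', '43', 'NONE', '6']
NONE count = 3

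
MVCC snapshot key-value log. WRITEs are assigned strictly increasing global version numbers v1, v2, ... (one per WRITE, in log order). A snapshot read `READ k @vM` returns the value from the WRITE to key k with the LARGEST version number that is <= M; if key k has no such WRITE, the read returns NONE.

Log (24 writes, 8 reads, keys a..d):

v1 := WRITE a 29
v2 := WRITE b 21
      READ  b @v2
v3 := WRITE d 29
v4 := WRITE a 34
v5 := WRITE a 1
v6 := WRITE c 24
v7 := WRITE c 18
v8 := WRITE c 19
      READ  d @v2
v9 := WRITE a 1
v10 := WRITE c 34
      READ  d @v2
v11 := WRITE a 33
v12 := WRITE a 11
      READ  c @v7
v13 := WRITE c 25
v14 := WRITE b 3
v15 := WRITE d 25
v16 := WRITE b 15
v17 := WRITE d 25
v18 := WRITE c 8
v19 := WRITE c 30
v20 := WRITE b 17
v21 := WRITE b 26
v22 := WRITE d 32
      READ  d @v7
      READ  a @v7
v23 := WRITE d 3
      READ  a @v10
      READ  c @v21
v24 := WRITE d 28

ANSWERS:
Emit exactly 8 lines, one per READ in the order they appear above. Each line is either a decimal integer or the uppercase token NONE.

v1: WRITE a=29  (a history now [(1, 29)])
v2: WRITE b=21  (b history now [(2, 21)])
READ b @v2: history=[(2, 21)] -> pick v2 -> 21
v3: WRITE d=29  (d history now [(3, 29)])
v4: WRITE a=34  (a history now [(1, 29), (4, 34)])
v5: WRITE a=1  (a history now [(1, 29), (4, 34), (5, 1)])
v6: WRITE c=24  (c history now [(6, 24)])
v7: WRITE c=18  (c history now [(6, 24), (7, 18)])
v8: WRITE c=19  (c history now [(6, 24), (7, 18), (8, 19)])
READ d @v2: history=[(3, 29)] -> no version <= 2 -> NONE
v9: WRITE a=1  (a history now [(1, 29), (4, 34), (5, 1), (9, 1)])
v10: WRITE c=34  (c history now [(6, 24), (7, 18), (8, 19), (10, 34)])
READ d @v2: history=[(3, 29)] -> no version <= 2 -> NONE
v11: WRITE a=33  (a history now [(1, 29), (4, 34), (5, 1), (9, 1), (11, 33)])
v12: WRITE a=11  (a history now [(1, 29), (4, 34), (5, 1), (9, 1), (11, 33), (12, 11)])
READ c @v7: history=[(6, 24), (7, 18), (8, 19), (10, 34)] -> pick v7 -> 18
v13: WRITE c=25  (c history now [(6, 24), (7, 18), (8, 19), (10, 34), (13, 25)])
v14: WRITE b=3  (b history now [(2, 21), (14, 3)])
v15: WRITE d=25  (d history now [(3, 29), (15, 25)])
v16: WRITE b=15  (b history now [(2, 21), (14, 3), (16, 15)])
v17: WRITE d=25  (d history now [(3, 29), (15, 25), (17, 25)])
v18: WRITE c=8  (c history now [(6, 24), (7, 18), (8, 19), (10, 34), (13, 25), (18, 8)])
v19: WRITE c=30  (c history now [(6, 24), (7, 18), (8, 19), (10, 34), (13, 25), (18, 8), (19, 30)])
v20: WRITE b=17  (b history now [(2, 21), (14, 3), (16, 15), (20, 17)])
v21: WRITE b=26  (b history now [(2, 21), (14, 3), (16, 15), (20, 17), (21, 26)])
v22: WRITE d=32  (d history now [(3, 29), (15, 25), (17, 25), (22, 32)])
READ d @v7: history=[(3, 29), (15, 25), (17, 25), (22, 32)] -> pick v3 -> 29
READ a @v7: history=[(1, 29), (4, 34), (5, 1), (9, 1), (11, 33), (12, 11)] -> pick v5 -> 1
v23: WRITE d=3  (d history now [(3, 29), (15, 25), (17, 25), (22, 32), (23, 3)])
READ a @v10: history=[(1, 29), (4, 34), (5, 1), (9, 1), (11, 33), (12, 11)] -> pick v9 -> 1
READ c @v21: history=[(6, 24), (7, 18), (8, 19), (10, 34), (13, 25), (18, 8), (19, 30)] -> pick v19 -> 30
v24: WRITE d=28  (d history now [(3, 29), (15, 25), (17, 25), (22, 32), (23, 3), (24, 28)])

Answer: 21
NONE
NONE
18
29
1
1
30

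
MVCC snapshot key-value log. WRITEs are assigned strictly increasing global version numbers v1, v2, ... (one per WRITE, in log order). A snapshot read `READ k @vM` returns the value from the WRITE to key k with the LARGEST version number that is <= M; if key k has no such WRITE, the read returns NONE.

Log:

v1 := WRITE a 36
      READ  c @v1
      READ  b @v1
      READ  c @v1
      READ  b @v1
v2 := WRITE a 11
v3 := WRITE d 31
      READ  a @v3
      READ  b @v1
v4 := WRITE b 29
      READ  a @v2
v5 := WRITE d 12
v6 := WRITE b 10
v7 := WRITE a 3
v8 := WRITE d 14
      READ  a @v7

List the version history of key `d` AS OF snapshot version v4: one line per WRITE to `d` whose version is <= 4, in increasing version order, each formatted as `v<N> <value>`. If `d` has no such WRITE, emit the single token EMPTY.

Answer: v3 31

Derivation:
Scan writes for key=d with version <= 4:
  v1 WRITE a 36 -> skip
  v2 WRITE a 11 -> skip
  v3 WRITE d 31 -> keep
  v4 WRITE b 29 -> skip
  v5 WRITE d 12 -> drop (> snap)
  v6 WRITE b 10 -> skip
  v7 WRITE a 3 -> skip
  v8 WRITE d 14 -> drop (> snap)
Collected: [(3, 31)]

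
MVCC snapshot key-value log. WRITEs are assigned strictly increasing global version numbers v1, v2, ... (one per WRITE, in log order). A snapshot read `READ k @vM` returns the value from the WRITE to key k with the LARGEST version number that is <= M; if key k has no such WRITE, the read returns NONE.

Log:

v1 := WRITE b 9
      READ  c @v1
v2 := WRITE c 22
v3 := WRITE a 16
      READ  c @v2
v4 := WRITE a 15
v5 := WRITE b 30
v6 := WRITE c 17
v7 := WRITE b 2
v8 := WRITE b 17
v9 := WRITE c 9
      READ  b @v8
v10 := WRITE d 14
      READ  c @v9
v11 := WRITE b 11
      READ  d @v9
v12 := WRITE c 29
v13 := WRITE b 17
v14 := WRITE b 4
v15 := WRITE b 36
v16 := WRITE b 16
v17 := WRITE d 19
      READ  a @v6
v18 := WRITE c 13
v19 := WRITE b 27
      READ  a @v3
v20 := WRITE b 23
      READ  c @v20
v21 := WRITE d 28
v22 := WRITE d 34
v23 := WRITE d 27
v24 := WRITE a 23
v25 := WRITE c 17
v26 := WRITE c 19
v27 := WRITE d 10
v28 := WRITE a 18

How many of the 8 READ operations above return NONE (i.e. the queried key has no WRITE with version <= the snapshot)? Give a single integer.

v1: WRITE b=9  (b history now [(1, 9)])
READ c @v1: history=[] -> no version <= 1 -> NONE
v2: WRITE c=22  (c history now [(2, 22)])
v3: WRITE a=16  (a history now [(3, 16)])
READ c @v2: history=[(2, 22)] -> pick v2 -> 22
v4: WRITE a=15  (a history now [(3, 16), (4, 15)])
v5: WRITE b=30  (b history now [(1, 9), (5, 30)])
v6: WRITE c=17  (c history now [(2, 22), (6, 17)])
v7: WRITE b=2  (b history now [(1, 9), (5, 30), (7, 2)])
v8: WRITE b=17  (b history now [(1, 9), (5, 30), (7, 2), (8, 17)])
v9: WRITE c=9  (c history now [(2, 22), (6, 17), (9, 9)])
READ b @v8: history=[(1, 9), (5, 30), (7, 2), (8, 17)] -> pick v8 -> 17
v10: WRITE d=14  (d history now [(10, 14)])
READ c @v9: history=[(2, 22), (6, 17), (9, 9)] -> pick v9 -> 9
v11: WRITE b=11  (b history now [(1, 9), (5, 30), (7, 2), (8, 17), (11, 11)])
READ d @v9: history=[(10, 14)] -> no version <= 9 -> NONE
v12: WRITE c=29  (c history now [(2, 22), (6, 17), (9, 9), (12, 29)])
v13: WRITE b=17  (b history now [(1, 9), (5, 30), (7, 2), (8, 17), (11, 11), (13, 17)])
v14: WRITE b=4  (b history now [(1, 9), (5, 30), (7, 2), (8, 17), (11, 11), (13, 17), (14, 4)])
v15: WRITE b=36  (b history now [(1, 9), (5, 30), (7, 2), (8, 17), (11, 11), (13, 17), (14, 4), (15, 36)])
v16: WRITE b=16  (b history now [(1, 9), (5, 30), (7, 2), (8, 17), (11, 11), (13, 17), (14, 4), (15, 36), (16, 16)])
v17: WRITE d=19  (d history now [(10, 14), (17, 19)])
READ a @v6: history=[(3, 16), (4, 15)] -> pick v4 -> 15
v18: WRITE c=13  (c history now [(2, 22), (6, 17), (9, 9), (12, 29), (18, 13)])
v19: WRITE b=27  (b history now [(1, 9), (5, 30), (7, 2), (8, 17), (11, 11), (13, 17), (14, 4), (15, 36), (16, 16), (19, 27)])
READ a @v3: history=[(3, 16), (4, 15)] -> pick v3 -> 16
v20: WRITE b=23  (b history now [(1, 9), (5, 30), (7, 2), (8, 17), (11, 11), (13, 17), (14, 4), (15, 36), (16, 16), (19, 27), (20, 23)])
READ c @v20: history=[(2, 22), (6, 17), (9, 9), (12, 29), (18, 13)] -> pick v18 -> 13
v21: WRITE d=28  (d history now [(10, 14), (17, 19), (21, 28)])
v22: WRITE d=34  (d history now [(10, 14), (17, 19), (21, 28), (22, 34)])
v23: WRITE d=27  (d history now [(10, 14), (17, 19), (21, 28), (22, 34), (23, 27)])
v24: WRITE a=23  (a history now [(3, 16), (4, 15), (24, 23)])
v25: WRITE c=17  (c history now [(2, 22), (6, 17), (9, 9), (12, 29), (18, 13), (25, 17)])
v26: WRITE c=19  (c history now [(2, 22), (6, 17), (9, 9), (12, 29), (18, 13), (25, 17), (26, 19)])
v27: WRITE d=10  (d history now [(10, 14), (17, 19), (21, 28), (22, 34), (23, 27), (27, 10)])
v28: WRITE a=18  (a history now [(3, 16), (4, 15), (24, 23), (28, 18)])
Read results in order: ['NONE', '22', '17', '9', 'NONE', '15', '16', '13']
NONE count = 2

Answer: 2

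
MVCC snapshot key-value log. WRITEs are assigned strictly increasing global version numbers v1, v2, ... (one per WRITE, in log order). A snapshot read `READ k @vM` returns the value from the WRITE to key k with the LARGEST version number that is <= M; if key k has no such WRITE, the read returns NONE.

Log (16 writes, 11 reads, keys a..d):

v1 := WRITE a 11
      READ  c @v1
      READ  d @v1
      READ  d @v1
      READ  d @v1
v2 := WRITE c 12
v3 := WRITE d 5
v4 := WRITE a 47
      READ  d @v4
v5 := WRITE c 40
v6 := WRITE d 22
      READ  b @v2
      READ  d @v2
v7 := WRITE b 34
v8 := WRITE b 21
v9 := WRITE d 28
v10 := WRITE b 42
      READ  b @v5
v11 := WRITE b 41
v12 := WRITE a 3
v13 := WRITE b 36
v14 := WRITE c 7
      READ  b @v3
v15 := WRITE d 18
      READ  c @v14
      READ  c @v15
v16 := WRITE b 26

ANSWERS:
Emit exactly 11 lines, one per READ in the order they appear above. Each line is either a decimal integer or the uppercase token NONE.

v1: WRITE a=11  (a history now [(1, 11)])
READ c @v1: history=[] -> no version <= 1 -> NONE
READ d @v1: history=[] -> no version <= 1 -> NONE
READ d @v1: history=[] -> no version <= 1 -> NONE
READ d @v1: history=[] -> no version <= 1 -> NONE
v2: WRITE c=12  (c history now [(2, 12)])
v3: WRITE d=5  (d history now [(3, 5)])
v4: WRITE a=47  (a history now [(1, 11), (4, 47)])
READ d @v4: history=[(3, 5)] -> pick v3 -> 5
v5: WRITE c=40  (c history now [(2, 12), (5, 40)])
v6: WRITE d=22  (d history now [(3, 5), (6, 22)])
READ b @v2: history=[] -> no version <= 2 -> NONE
READ d @v2: history=[(3, 5), (6, 22)] -> no version <= 2 -> NONE
v7: WRITE b=34  (b history now [(7, 34)])
v8: WRITE b=21  (b history now [(7, 34), (8, 21)])
v9: WRITE d=28  (d history now [(3, 5), (6, 22), (9, 28)])
v10: WRITE b=42  (b history now [(7, 34), (8, 21), (10, 42)])
READ b @v5: history=[(7, 34), (8, 21), (10, 42)] -> no version <= 5 -> NONE
v11: WRITE b=41  (b history now [(7, 34), (8, 21), (10, 42), (11, 41)])
v12: WRITE a=3  (a history now [(1, 11), (4, 47), (12, 3)])
v13: WRITE b=36  (b history now [(7, 34), (8, 21), (10, 42), (11, 41), (13, 36)])
v14: WRITE c=7  (c history now [(2, 12), (5, 40), (14, 7)])
READ b @v3: history=[(7, 34), (8, 21), (10, 42), (11, 41), (13, 36)] -> no version <= 3 -> NONE
v15: WRITE d=18  (d history now [(3, 5), (6, 22), (9, 28), (15, 18)])
READ c @v14: history=[(2, 12), (5, 40), (14, 7)] -> pick v14 -> 7
READ c @v15: history=[(2, 12), (5, 40), (14, 7)] -> pick v14 -> 7
v16: WRITE b=26  (b history now [(7, 34), (8, 21), (10, 42), (11, 41), (13, 36), (16, 26)])

Answer: NONE
NONE
NONE
NONE
5
NONE
NONE
NONE
NONE
7
7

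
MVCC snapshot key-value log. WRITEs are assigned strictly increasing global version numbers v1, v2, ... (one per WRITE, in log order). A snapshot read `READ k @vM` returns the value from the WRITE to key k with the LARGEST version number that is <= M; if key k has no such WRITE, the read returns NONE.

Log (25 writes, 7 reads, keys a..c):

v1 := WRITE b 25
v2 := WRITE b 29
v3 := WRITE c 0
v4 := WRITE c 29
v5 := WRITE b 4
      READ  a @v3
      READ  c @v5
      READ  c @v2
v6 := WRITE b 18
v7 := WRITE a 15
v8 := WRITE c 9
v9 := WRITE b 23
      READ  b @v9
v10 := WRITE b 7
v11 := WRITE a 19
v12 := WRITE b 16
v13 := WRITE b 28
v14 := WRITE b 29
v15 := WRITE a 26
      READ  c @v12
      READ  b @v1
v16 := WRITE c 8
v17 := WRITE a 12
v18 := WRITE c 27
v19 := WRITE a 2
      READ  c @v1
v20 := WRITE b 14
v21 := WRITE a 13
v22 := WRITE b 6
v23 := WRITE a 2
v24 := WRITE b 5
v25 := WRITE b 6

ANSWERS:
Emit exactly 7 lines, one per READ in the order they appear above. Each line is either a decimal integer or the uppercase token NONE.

Answer: NONE
29
NONE
23
9
25
NONE

Derivation:
v1: WRITE b=25  (b history now [(1, 25)])
v2: WRITE b=29  (b history now [(1, 25), (2, 29)])
v3: WRITE c=0  (c history now [(3, 0)])
v4: WRITE c=29  (c history now [(3, 0), (4, 29)])
v5: WRITE b=4  (b history now [(1, 25), (2, 29), (5, 4)])
READ a @v3: history=[] -> no version <= 3 -> NONE
READ c @v5: history=[(3, 0), (4, 29)] -> pick v4 -> 29
READ c @v2: history=[(3, 0), (4, 29)] -> no version <= 2 -> NONE
v6: WRITE b=18  (b history now [(1, 25), (2, 29), (5, 4), (6, 18)])
v7: WRITE a=15  (a history now [(7, 15)])
v8: WRITE c=9  (c history now [(3, 0), (4, 29), (8, 9)])
v9: WRITE b=23  (b history now [(1, 25), (2, 29), (5, 4), (6, 18), (9, 23)])
READ b @v9: history=[(1, 25), (2, 29), (5, 4), (6, 18), (9, 23)] -> pick v9 -> 23
v10: WRITE b=7  (b history now [(1, 25), (2, 29), (5, 4), (6, 18), (9, 23), (10, 7)])
v11: WRITE a=19  (a history now [(7, 15), (11, 19)])
v12: WRITE b=16  (b history now [(1, 25), (2, 29), (5, 4), (6, 18), (9, 23), (10, 7), (12, 16)])
v13: WRITE b=28  (b history now [(1, 25), (2, 29), (5, 4), (6, 18), (9, 23), (10, 7), (12, 16), (13, 28)])
v14: WRITE b=29  (b history now [(1, 25), (2, 29), (5, 4), (6, 18), (9, 23), (10, 7), (12, 16), (13, 28), (14, 29)])
v15: WRITE a=26  (a history now [(7, 15), (11, 19), (15, 26)])
READ c @v12: history=[(3, 0), (4, 29), (8, 9)] -> pick v8 -> 9
READ b @v1: history=[(1, 25), (2, 29), (5, 4), (6, 18), (9, 23), (10, 7), (12, 16), (13, 28), (14, 29)] -> pick v1 -> 25
v16: WRITE c=8  (c history now [(3, 0), (4, 29), (8, 9), (16, 8)])
v17: WRITE a=12  (a history now [(7, 15), (11, 19), (15, 26), (17, 12)])
v18: WRITE c=27  (c history now [(3, 0), (4, 29), (8, 9), (16, 8), (18, 27)])
v19: WRITE a=2  (a history now [(7, 15), (11, 19), (15, 26), (17, 12), (19, 2)])
READ c @v1: history=[(3, 0), (4, 29), (8, 9), (16, 8), (18, 27)] -> no version <= 1 -> NONE
v20: WRITE b=14  (b history now [(1, 25), (2, 29), (5, 4), (6, 18), (9, 23), (10, 7), (12, 16), (13, 28), (14, 29), (20, 14)])
v21: WRITE a=13  (a history now [(7, 15), (11, 19), (15, 26), (17, 12), (19, 2), (21, 13)])
v22: WRITE b=6  (b history now [(1, 25), (2, 29), (5, 4), (6, 18), (9, 23), (10, 7), (12, 16), (13, 28), (14, 29), (20, 14), (22, 6)])
v23: WRITE a=2  (a history now [(7, 15), (11, 19), (15, 26), (17, 12), (19, 2), (21, 13), (23, 2)])
v24: WRITE b=5  (b history now [(1, 25), (2, 29), (5, 4), (6, 18), (9, 23), (10, 7), (12, 16), (13, 28), (14, 29), (20, 14), (22, 6), (24, 5)])
v25: WRITE b=6  (b history now [(1, 25), (2, 29), (5, 4), (6, 18), (9, 23), (10, 7), (12, 16), (13, 28), (14, 29), (20, 14), (22, 6), (24, 5), (25, 6)])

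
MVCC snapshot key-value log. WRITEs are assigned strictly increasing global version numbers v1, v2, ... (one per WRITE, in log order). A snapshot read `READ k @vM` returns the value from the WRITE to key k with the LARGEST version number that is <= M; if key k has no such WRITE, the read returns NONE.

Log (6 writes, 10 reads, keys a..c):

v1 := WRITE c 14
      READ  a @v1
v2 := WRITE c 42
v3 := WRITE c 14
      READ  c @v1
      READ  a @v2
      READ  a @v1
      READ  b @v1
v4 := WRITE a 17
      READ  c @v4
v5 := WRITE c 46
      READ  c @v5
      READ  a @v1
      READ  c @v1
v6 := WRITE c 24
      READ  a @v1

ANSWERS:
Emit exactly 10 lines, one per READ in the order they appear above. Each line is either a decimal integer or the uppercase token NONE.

Answer: NONE
14
NONE
NONE
NONE
14
46
NONE
14
NONE

Derivation:
v1: WRITE c=14  (c history now [(1, 14)])
READ a @v1: history=[] -> no version <= 1 -> NONE
v2: WRITE c=42  (c history now [(1, 14), (2, 42)])
v3: WRITE c=14  (c history now [(1, 14), (2, 42), (3, 14)])
READ c @v1: history=[(1, 14), (2, 42), (3, 14)] -> pick v1 -> 14
READ a @v2: history=[] -> no version <= 2 -> NONE
READ a @v1: history=[] -> no version <= 1 -> NONE
READ b @v1: history=[] -> no version <= 1 -> NONE
v4: WRITE a=17  (a history now [(4, 17)])
READ c @v4: history=[(1, 14), (2, 42), (3, 14)] -> pick v3 -> 14
v5: WRITE c=46  (c history now [(1, 14), (2, 42), (3, 14), (5, 46)])
READ c @v5: history=[(1, 14), (2, 42), (3, 14), (5, 46)] -> pick v5 -> 46
READ a @v1: history=[(4, 17)] -> no version <= 1 -> NONE
READ c @v1: history=[(1, 14), (2, 42), (3, 14), (5, 46)] -> pick v1 -> 14
v6: WRITE c=24  (c history now [(1, 14), (2, 42), (3, 14), (5, 46), (6, 24)])
READ a @v1: history=[(4, 17)] -> no version <= 1 -> NONE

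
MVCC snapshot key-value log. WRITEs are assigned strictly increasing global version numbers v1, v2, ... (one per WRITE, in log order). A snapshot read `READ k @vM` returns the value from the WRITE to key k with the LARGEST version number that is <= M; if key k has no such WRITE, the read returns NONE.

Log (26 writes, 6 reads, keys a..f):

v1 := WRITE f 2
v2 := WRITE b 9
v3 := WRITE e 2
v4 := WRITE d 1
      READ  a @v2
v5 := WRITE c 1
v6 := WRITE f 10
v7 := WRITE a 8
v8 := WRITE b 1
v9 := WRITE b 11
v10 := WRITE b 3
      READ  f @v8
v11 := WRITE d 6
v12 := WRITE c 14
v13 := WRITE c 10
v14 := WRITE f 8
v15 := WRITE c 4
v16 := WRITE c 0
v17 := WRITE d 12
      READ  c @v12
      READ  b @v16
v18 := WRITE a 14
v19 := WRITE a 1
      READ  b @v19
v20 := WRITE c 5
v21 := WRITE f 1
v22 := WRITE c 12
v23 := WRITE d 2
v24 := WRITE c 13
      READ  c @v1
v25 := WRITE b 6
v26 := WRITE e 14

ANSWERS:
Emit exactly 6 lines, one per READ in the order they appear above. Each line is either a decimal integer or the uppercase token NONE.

Answer: NONE
10
14
3
3
NONE

Derivation:
v1: WRITE f=2  (f history now [(1, 2)])
v2: WRITE b=9  (b history now [(2, 9)])
v3: WRITE e=2  (e history now [(3, 2)])
v4: WRITE d=1  (d history now [(4, 1)])
READ a @v2: history=[] -> no version <= 2 -> NONE
v5: WRITE c=1  (c history now [(5, 1)])
v6: WRITE f=10  (f history now [(1, 2), (6, 10)])
v7: WRITE a=8  (a history now [(7, 8)])
v8: WRITE b=1  (b history now [(2, 9), (8, 1)])
v9: WRITE b=11  (b history now [(2, 9), (8, 1), (9, 11)])
v10: WRITE b=3  (b history now [(2, 9), (8, 1), (9, 11), (10, 3)])
READ f @v8: history=[(1, 2), (6, 10)] -> pick v6 -> 10
v11: WRITE d=6  (d history now [(4, 1), (11, 6)])
v12: WRITE c=14  (c history now [(5, 1), (12, 14)])
v13: WRITE c=10  (c history now [(5, 1), (12, 14), (13, 10)])
v14: WRITE f=8  (f history now [(1, 2), (6, 10), (14, 8)])
v15: WRITE c=4  (c history now [(5, 1), (12, 14), (13, 10), (15, 4)])
v16: WRITE c=0  (c history now [(5, 1), (12, 14), (13, 10), (15, 4), (16, 0)])
v17: WRITE d=12  (d history now [(4, 1), (11, 6), (17, 12)])
READ c @v12: history=[(5, 1), (12, 14), (13, 10), (15, 4), (16, 0)] -> pick v12 -> 14
READ b @v16: history=[(2, 9), (8, 1), (9, 11), (10, 3)] -> pick v10 -> 3
v18: WRITE a=14  (a history now [(7, 8), (18, 14)])
v19: WRITE a=1  (a history now [(7, 8), (18, 14), (19, 1)])
READ b @v19: history=[(2, 9), (8, 1), (9, 11), (10, 3)] -> pick v10 -> 3
v20: WRITE c=5  (c history now [(5, 1), (12, 14), (13, 10), (15, 4), (16, 0), (20, 5)])
v21: WRITE f=1  (f history now [(1, 2), (6, 10), (14, 8), (21, 1)])
v22: WRITE c=12  (c history now [(5, 1), (12, 14), (13, 10), (15, 4), (16, 0), (20, 5), (22, 12)])
v23: WRITE d=2  (d history now [(4, 1), (11, 6), (17, 12), (23, 2)])
v24: WRITE c=13  (c history now [(5, 1), (12, 14), (13, 10), (15, 4), (16, 0), (20, 5), (22, 12), (24, 13)])
READ c @v1: history=[(5, 1), (12, 14), (13, 10), (15, 4), (16, 0), (20, 5), (22, 12), (24, 13)] -> no version <= 1 -> NONE
v25: WRITE b=6  (b history now [(2, 9), (8, 1), (9, 11), (10, 3), (25, 6)])
v26: WRITE e=14  (e history now [(3, 2), (26, 14)])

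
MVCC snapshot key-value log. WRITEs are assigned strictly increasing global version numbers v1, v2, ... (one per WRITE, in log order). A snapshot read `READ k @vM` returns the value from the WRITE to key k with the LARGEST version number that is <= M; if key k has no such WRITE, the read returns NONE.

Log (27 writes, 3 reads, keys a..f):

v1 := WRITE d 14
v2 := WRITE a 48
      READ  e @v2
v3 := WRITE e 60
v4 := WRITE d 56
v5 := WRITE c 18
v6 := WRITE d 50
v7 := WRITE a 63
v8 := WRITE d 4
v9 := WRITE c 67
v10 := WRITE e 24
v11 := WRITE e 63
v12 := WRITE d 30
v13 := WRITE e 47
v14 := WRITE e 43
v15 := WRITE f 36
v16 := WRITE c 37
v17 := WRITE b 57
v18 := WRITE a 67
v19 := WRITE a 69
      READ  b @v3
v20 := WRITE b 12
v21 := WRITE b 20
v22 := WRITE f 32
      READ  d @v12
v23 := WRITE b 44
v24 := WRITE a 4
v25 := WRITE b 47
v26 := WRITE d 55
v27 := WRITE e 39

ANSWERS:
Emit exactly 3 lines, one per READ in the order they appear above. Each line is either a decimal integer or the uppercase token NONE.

Answer: NONE
NONE
30

Derivation:
v1: WRITE d=14  (d history now [(1, 14)])
v2: WRITE a=48  (a history now [(2, 48)])
READ e @v2: history=[] -> no version <= 2 -> NONE
v3: WRITE e=60  (e history now [(3, 60)])
v4: WRITE d=56  (d history now [(1, 14), (4, 56)])
v5: WRITE c=18  (c history now [(5, 18)])
v6: WRITE d=50  (d history now [(1, 14), (4, 56), (6, 50)])
v7: WRITE a=63  (a history now [(2, 48), (7, 63)])
v8: WRITE d=4  (d history now [(1, 14), (4, 56), (6, 50), (8, 4)])
v9: WRITE c=67  (c history now [(5, 18), (9, 67)])
v10: WRITE e=24  (e history now [(3, 60), (10, 24)])
v11: WRITE e=63  (e history now [(3, 60), (10, 24), (11, 63)])
v12: WRITE d=30  (d history now [(1, 14), (4, 56), (6, 50), (8, 4), (12, 30)])
v13: WRITE e=47  (e history now [(3, 60), (10, 24), (11, 63), (13, 47)])
v14: WRITE e=43  (e history now [(3, 60), (10, 24), (11, 63), (13, 47), (14, 43)])
v15: WRITE f=36  (f history now [(15, 36)])
v16: WRITE c=37  (c history now [(5, 18), (9, 67), (16, 37)])
v17: WRITE b=57  (b history now [(17, 57)])
v18: WRITE a=67  (a history now [(2, 48), (7, 63), (18, 67)])
v19: WRITE a=69  (a history now [(2, 48), (7, 63), (18, 67), (19, 69)])
READ b @v3: history=[(17, 57)] -> no version <= 3 -> NONE
v20: WRITE b=12  (b history now [(17, 57), (20, 12)])
v21: WRITE b=20  (b history now [(17, 57), (20, 12), (21, 20)])
v22: WRITE f=32  (f history now [(15, 36), (22, 32)])
READ d @v12: history=[(1, 14), (4, 56), (6, 50), (8, 4), (12, 30)] -> pick v12 -> 30
v23: WRITE b=44  (b history now [(17, 57), (20, 12), (21, 20), (23, 44)])
v24: WRITE a=4  (a history now [(2, 48), (7, 63), (18, 67), (19, 69), (24, 4)])
v25: WRITE b=47  (b history now [(17, 57), (20, 12), (21, 20), (23, 44), (25, 47)])
v26: WRITE d=55  (d history now [(1, 14), (4, 56), (6, 50), (8, 4), (12, 30), (26, 55)])
v27: WRITE e=39  (e history now [(3, 60), (10, 24), (11, 63), (13, 47), (14, 43), (27, 39)])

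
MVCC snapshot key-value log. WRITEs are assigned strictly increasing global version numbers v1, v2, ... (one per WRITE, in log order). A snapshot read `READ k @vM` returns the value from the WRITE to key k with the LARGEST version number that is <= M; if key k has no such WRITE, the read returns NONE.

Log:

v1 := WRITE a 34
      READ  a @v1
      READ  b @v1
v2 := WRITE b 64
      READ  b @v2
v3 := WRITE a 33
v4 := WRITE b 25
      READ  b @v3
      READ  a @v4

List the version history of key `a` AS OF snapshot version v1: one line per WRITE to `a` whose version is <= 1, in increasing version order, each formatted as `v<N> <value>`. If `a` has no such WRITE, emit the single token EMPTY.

Answer: v1 34

Derivation:
Scan writes for key=a with version <= 1:
  v1 WRITE a 34 -> keep
  v2 WRITE b 64 -> skip
  v3 WRITE a 33 -> drop (> snap)
  v4 WRITE b 25 -> skip
Collected: [(1, 34)]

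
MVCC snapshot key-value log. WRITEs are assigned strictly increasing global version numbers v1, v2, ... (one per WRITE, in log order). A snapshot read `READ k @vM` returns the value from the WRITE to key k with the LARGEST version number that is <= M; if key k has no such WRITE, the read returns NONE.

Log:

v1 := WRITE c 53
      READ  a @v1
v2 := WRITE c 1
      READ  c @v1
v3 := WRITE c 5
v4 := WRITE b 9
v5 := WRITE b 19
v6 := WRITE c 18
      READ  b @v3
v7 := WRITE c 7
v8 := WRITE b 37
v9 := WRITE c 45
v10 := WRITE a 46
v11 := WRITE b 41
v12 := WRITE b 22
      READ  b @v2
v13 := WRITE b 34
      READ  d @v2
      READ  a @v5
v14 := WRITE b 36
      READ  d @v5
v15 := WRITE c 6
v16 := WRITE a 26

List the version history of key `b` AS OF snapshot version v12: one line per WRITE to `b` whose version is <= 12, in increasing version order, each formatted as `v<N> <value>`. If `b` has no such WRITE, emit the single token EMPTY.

Answer: v4 9
v5 19
v8 37
v11 41
v12 22

Derivation:
Scan writes for key=b with version <= 12:
  v1 WRITE c 53 -> skip
  v2 WRITE c 1 -> skip
  v3 WRITE c 5 -> skip
  v4 WRITE b 9 -> keep
  v5 WRITE b 19 -> keep
  v6 WRITE c 18 -> skip
  v7 WRITE c 7 -> skip
  v8 WRITE b 37 -> keep
  v9 WRITE c 45 -> skip
  v10 WRITE a 46 -> skip
  v11 WRITE b 41 -> keep
  v12 WRITE b 22 -> keep
  v13 WRITE b 34 -> drop (> snap)
  v14 WRITE b 36 -> drop (> snap)
  v15 WRITE c 6 -> skip
  v16 WRITE a 26 -> skip
Collected: [(4, 9), (5, 19), (8, 37), (11, 41), (12, 22)]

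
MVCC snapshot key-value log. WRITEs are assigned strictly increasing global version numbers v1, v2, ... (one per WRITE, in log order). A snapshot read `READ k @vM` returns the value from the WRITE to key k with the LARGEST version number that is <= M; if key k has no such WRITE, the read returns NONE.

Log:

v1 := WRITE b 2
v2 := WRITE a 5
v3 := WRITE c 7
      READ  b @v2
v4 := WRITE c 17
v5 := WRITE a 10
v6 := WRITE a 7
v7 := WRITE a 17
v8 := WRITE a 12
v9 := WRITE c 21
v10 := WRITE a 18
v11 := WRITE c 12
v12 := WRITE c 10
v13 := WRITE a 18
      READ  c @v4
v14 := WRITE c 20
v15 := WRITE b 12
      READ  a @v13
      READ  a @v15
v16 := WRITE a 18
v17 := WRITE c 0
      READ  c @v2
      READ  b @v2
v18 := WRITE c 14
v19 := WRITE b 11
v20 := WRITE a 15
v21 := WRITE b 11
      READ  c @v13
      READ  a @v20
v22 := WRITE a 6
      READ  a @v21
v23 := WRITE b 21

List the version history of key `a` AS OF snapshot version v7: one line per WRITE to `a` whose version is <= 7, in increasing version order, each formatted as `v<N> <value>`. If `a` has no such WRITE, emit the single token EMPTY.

Scan writes for key=a with version <= 7:
  v1 WRITE b 2 -> skip
  v2 WRITE a 5 -> keep
  v3 WRITE c 7 -> skip
  v4 WRITE c 17 -> skip
  v5 WRITE a 10 -> keep
  v6 WRITE a 7 -> keep
  v7 WRITE a 17 -> keep
  v8 WRITE a 12 -> drop (> snap)
  v9 WRITE c 21 -> skip
  v10 WRITE a 18 -> drop (> snap)
  v11 WRITE c 12 -> skip
  v12 WRITE c 10 -> skip
  v13 WRITE a 18 -> drop (> snap)
  v14 WRITE c 20 -> skip
  v15 WRITE b 12 -> skip
  v16 WRITE a 18 -> drop (> snap)
  v17 WRITE c 0 -> skip
  v18 WRITE c 14 -> skip
  v19 WRITE b 11 -> skip
  v20 WRITE a 15 -> drop (> snap)
  v21 WRITE b 11 -> skip
  v22 WRITE a 6 -> drop (> snap)
  v23 WRITE b 21 -> skip
Collected: [(2, 5), (5, 10), (6, 7), (7, 17)]

Answer: v2 5
v5 10
v6 7
v7 17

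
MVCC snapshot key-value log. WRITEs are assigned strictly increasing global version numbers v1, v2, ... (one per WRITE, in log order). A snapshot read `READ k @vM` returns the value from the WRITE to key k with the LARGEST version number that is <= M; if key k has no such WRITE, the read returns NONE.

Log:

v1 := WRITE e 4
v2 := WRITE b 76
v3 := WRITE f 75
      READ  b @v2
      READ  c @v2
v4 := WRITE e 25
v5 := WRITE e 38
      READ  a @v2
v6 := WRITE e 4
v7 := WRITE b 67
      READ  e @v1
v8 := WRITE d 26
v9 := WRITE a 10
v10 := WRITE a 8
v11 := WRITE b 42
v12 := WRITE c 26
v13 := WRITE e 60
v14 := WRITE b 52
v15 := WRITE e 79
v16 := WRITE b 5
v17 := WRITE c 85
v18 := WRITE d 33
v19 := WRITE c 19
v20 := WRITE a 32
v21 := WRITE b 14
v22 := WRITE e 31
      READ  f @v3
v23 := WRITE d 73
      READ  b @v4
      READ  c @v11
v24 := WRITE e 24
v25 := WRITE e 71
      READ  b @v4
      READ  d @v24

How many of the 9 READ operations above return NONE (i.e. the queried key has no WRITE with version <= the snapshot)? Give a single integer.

Answer: 3

Derivation:
v1: WRITE e=4  (e history now [(1, 4)])
v2: WRITE b=76  (b history now [(2, 76)])
v3: WRITE f=75  (f history now [(3, 75)])
READ b @v2: history=[(2, 76)] -> pick v2 -> 76
READ c @v2: history=[] -> no version <= 2 -> NONE
v4: WRITE e=25  (e history now [(1, 4), (4, 25)])
v5: WRITE e=38  (e history now [(1, 4), (4, 25), (5, 38)])
READ a @v2: history=[] -> no version <= 2 -> NONE
v6: WRITE e=4  (e history now [(1, 4), (4, 25), (5, 38), (6, 4)])
v7: WRITE b=67  (b history now [(2, 76), (7, 67)])
READ e @v1: history=[(1, 4), (4, 25), (5, 38), (6, 4)] -> pick v1 -> 4
v8: WRITE d=26  (d history now [(8, 26)])
v9: WRITE a=10  (a history now [(9, 10)])
v10: WRITE a=8  (a history now [(9, 10), (10, 8)])
v11: WRITE b=42  (b history now [(2, 76), (7, 67), (11, 42)])
v12: WRITE c=26  (c history now [(12, 26)])
v13: WRITE e=60  (e history now [(1, 4), (4, 25), (5, 38), (6, 4), (13, 60)])
v14: WRITE b=52  (b history now [(2, 76), (7, 67), (11, 42), (14, 52)])
v15: WRITE e=79  (e history now [(1, 4), (4, 25), (5, 38), (6, 4), (13, 60), (15, 79)])
v16: WRITE b=5  (b history now [(2, 76), (7, 67), (11, 42), (14, 52), (16, 5)])
v17: WRITE c=85  (c history now [(12, 26), (17, 85)])
v18: WRITE d=33  (d history now [(8, 26), (18, 33)])
v19: WRITE c=19  (c history now [(12, 26), (17, 85), (19, 19)])
v20: WRITE a=32  (a history now [(9, 10), (10, 8), (20, 32)])
v21: WRITE b=14  (b history now [(2, 76), (7, 67), (11, 42), (14, 52), (16, 5), (21, 14)])
v22: WRITE e=31  (e history now [(1, 4), (4, 25), (5, 38), (6, 4), (13, 60), (15, 79), (22, 31)])
READ f @v3: history=[(3, 75)] -> pick v3 -> 75
v23: WRITE d=73  (d history now [(8, 26), (18, 33), (23, 73)])
READ b @v4: history=[(2, 76), (7, 67), (11, 42), (14, 52), (16, 5), (21, 14)] -> pick v2 -> 76
READ c @v11: history=[(12, 26), (17, 85), (19, 19)] -> no version <= 11 -> NONE
v24: WRITE e=24  (e history now [(1, 4), (4, 25), (5, 38), (6, 4), (13, 60), (15, 79), (22, 31), (24, 24)])
v25: WRITE e=71  (e history now [(1, 4), (4, 25), (5, 38), (6, 4), (13, 60), (15, 79), (22, 31), (24, 24), (25, 71)])
READ b @v4: history=[(2, 76), (7, 67), (11, 42), (14, 52), (16, 5), (21, 14)] -> pick v2 -> 76
READ d @v24: history=[(8, 26), (18, 33), (23, 73)] -> pick v23 -> 73
Read results in order: ['76', 'NONE', 'NONE', '4', '75', '76', 'NONE', '76', '73']
NONE count = 3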